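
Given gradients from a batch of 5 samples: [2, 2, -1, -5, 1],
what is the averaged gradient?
Average gradient = -0.2

Average = (1/5)(2 + 2 + -1 + -5 + 1) = -1/5 = -0.2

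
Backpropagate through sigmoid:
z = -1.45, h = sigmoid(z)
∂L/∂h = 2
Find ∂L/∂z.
∂L/∂z = 0.3078

σ(-1.45) = 0.19
σ'(-1.45) = σ(-1.45)(1 - σ(-1.45)) = 0.19 × 0.81 = 0.1539
∂L/∂z = ∂L/∂h · σ'(z) = 2 × 0.1539 = 0.3078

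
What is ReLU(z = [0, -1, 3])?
h = [0, 0, 3]

ReLU applied element-wise: max(0,0)=0, max(0,-1)=0, max(0,3)=3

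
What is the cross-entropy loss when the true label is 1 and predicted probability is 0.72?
L = 0.3285

L = -1·log(0.72) - 0·log(0.28) = -log(0.72) = 0.3285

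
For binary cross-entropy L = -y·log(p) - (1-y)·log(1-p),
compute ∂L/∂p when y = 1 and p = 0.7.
∂L/∂p = -1.429

∂L/∂p = -y/p + (1-y)/(1-p) = -1/0.7 + 0 = -1.429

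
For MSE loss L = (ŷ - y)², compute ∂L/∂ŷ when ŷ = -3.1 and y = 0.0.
∂L/∂ŷ = -6.2

∂L/∂ŷ = 2(ŷ - y) = 2(-3.1 - 0.0) = 2(-3.1) = -6.2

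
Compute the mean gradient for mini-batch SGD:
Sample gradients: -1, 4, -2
Average gradient = 0.3333

Average = (1/3)(-1 + 4 + -2) = 1/3 = 0.3333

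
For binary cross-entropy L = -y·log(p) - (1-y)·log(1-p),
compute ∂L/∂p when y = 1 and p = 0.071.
∂L/∂p = -14.08

∂L/∂p = -y/p + (1-y)/(1-p) = -1/0.071 + 0 = -14.08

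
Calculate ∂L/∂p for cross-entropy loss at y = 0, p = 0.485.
∂L/∂p = 1.942

∂L/∂p = -y/p + (1-y)/(1-p) = 0 + 1/0.515 = 1.942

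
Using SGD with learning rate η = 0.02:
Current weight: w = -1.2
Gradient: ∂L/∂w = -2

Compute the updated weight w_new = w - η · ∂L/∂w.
w_new = -1.16

w_new = w - η·∂L/∂w = -1.2 - 0.02×(-2) = -1.2 - (-0.04) = -1.16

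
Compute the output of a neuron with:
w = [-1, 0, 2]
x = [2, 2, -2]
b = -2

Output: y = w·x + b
y = -8

y = (-1)(2) + (0)(2) + (2)(-2) + -2 = -8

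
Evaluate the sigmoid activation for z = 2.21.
0.9011

sigmoid(2.21) = 1/(1 + e^(-2.21)) = 1/(1 + 0.1097) = 0.9011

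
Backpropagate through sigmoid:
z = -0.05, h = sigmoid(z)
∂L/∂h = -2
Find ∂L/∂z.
∂L/∂z = -0.4997

σ(-0.05) = 0.4875
σ'(-0.05) = σ(-0.05)(1 - σ(-0.05)) = 0.4875 × 0.5125 = 0.2498
∂L/∂z = ∂L/∂h · σ'(z) = -2 × 0.2498 = -0.4997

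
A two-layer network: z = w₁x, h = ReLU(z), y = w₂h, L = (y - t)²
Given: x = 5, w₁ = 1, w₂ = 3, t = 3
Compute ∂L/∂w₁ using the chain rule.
∂L/∂w₁ = 360

Forward pass:
z = w₁x = 1×5 = 5
h = ReLU(5) = 5
y = w₂h = 3×5 = 15

Backward pass:
∂L/∂y = 2(y - t) = 2(15 - 3) = 24
∂y/∂h = w₂ = 3
∂h/∂z = 1 (ReLU derivative)
∂z/∂w₁ = x = 5

∂L/∂w₁ = 24 × 3 × 1 × 5 = 360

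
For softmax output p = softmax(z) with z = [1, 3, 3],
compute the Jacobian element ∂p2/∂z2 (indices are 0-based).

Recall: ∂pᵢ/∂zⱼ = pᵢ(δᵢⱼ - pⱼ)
∂p2/∂z2 = 0.249

p = softmax(z) = [0.06338, 0.4683, 0.4683]
p2 = 0.4683

∂p2/∂z2 = p2(1 - p2) = 0.4683 × (1 - 0.4683) = 0.249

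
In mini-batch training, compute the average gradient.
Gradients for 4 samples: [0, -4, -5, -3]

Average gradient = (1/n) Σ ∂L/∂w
Average gradient = -3

Average = (1/4)(0 + -4 + -5 + -3) = -12/4 = -3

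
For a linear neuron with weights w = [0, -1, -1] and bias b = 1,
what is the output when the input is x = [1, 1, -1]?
y = 1

y = (0)(1) + (-1)(1) + (-1)(-1) + 1 = 1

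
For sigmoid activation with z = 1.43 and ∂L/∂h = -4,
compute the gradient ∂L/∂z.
∂L/∂z = -0.6232

σ(1.43) = 0.8069
σ'(1.43) = σ(1.43)(1 - σ(1.43)) = 0.8069 × 0.1931 = 0.1558
∂L/∂z = ∂L/∂h · σ'(z) = -4 × 0.1558 = -0.6232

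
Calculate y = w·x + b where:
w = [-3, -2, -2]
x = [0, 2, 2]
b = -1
y = -9

y = (-3)(0) + (-2)(2) + (-2)(2) + -1 = -9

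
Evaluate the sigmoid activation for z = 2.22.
0.902

sigmoid(2.22) = 1/(1 + e^(-2.22)) = 1/(1 + 0.1086) = 0.902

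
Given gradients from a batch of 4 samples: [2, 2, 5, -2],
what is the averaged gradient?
Average gradient = 1.75

Average = (1/4)(2 + 2 + 5 + -2) = 7/4 = 1.75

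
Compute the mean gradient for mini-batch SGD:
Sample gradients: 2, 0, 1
Average gradient = 1

Average = (1/3)(2 + 0 + 1) = 3/3 = 1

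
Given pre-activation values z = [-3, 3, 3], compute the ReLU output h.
h = [0, 3, 3]

ReLU applied element-wise: max(0,-3)=0, max(0,3)=3, max(0,3)=3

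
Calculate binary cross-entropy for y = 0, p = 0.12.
L = 0.1278

L = -0·log(0.12) - 1·log(0.88) = -log(0.88) = 0.1278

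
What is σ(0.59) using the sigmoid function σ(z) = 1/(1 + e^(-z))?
0.6434

sigmoid(0.59) = 1/(1 + e^(-0.59)) = 1/(1 + 0.5543) = 0.6434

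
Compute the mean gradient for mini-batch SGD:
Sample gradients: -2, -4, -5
Average gradient = -3.667

Average = (1/3)(-2 + -4 + -5) = -11/3 = -3.667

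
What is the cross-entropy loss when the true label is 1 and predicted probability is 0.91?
L = 0.09431

L = -1·log(0.91) - 0·log(0.09) = -log(0.91) = 0.09431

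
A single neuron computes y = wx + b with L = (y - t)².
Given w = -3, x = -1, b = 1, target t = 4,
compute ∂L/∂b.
∂L/∂b = 0

y = wx + b = (-3)(-1) + 1 = 4
∂L/∂y = 2(y - t) = 2(4 - 4) = 0
∂y/∂b = 1
∂L/∂b = ∂L/∂y · ∂y/∂b = 0 × 1 = 0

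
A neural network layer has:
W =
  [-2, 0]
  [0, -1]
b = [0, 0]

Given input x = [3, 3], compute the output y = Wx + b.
y = [-6, -3]

Wx = [-2×3 + 0×3, 0×3 + -1×3]
   = [-6, -3]
y = Wx + b = [-6 + 0, -3 + 0] = [-6, -3]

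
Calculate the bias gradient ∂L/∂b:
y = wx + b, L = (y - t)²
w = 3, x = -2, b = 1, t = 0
∂L/∂b = -10

y = wx + b = (3)(-2) + 1 = -5
∂L/∂y = 2(y - t) = 2(-5 - 0) = -10
∂y/∂b = 1
∂L/∂b = ∂L/∂y · ∂y/∂b = -10 × 1 = -10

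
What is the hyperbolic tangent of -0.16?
-0.1586

tanh(-0.16) = (e^(-0.16) - e^(0.16))/(e^(-0.16) + e^(0.16)) = -0.1586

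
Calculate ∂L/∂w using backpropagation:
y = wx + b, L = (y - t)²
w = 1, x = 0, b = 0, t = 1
∂L/∂w = 0

y = wx + b = (1)(0) + 0 = 0
∂L/∂y = 2(y - t) = 2(0 - 1) = -2
∂y/∂w = x = 0
∂L/∂w = ∂L/∂y · ∂y/∂w = -2 × 0 = 0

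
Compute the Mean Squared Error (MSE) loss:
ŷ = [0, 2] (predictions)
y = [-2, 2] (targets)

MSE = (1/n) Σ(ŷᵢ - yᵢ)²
MSE = 2

MSE = (1/2)((0--2)² + (2-2)²) = (1/2)(4 + 0) = 2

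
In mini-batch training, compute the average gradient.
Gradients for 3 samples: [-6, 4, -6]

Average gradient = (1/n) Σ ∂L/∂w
Average gradient = -2.667

Average = (1/3)(-6 + 4 + -6) = -8/3 = -2.667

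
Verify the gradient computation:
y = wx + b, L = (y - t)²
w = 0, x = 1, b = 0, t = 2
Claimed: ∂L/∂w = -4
Correct

y = (0)(1) + 0 = 0
∂L/∂y = 2(y - t) = 2(0 - 2) = -4
∂y/∂w = x = 1
∂L/∂w = -4 × 1 = -4

Claimed value: -4
Correct: The correct gradient is -4.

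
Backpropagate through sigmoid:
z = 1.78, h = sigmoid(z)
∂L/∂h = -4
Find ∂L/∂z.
∂L/∂z = -0.4939

σ(1.78) = 0.8557
σ'(1.78) = σ(1.78)(1 - σ(1.78)) = 0.8557 × 0.1443 = 0.1235
∂L/∂z = ∂L/∂h · σ'(z) = -4 × 0.1235 = -0.4939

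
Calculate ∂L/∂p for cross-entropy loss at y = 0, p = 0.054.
∂L/∂p = 1.057

∂L/∂p = -y/p + (1-y)/(1-p) = 0 + 1/0.946 = 1.057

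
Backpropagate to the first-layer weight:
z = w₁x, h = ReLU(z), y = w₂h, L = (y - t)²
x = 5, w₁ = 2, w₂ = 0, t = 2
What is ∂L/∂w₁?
∂L/∂w₁ = 0

Forward pass:
z = w₁x = 2×5 = 10
h = ReLU(10) = 10
y = w₂h = 0×10 = 0

Backward pass:
∂L/∂y = 2(y - t) = 2(0 - 2) = -4
∂y/∂h = w₂ = 0
∂h/∂z = 1 (ReLU derivative)
∂z/∂w₁ = x = 5

∂L/∂w₁ = -4 × 0 × 1 × 5 = 0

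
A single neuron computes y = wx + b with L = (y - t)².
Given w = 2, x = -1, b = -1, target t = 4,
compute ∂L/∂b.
∂L/∂b = -14

y = wx + b = (2)(-1) + -1 = -3
∂L/∂y = 2(y - t) = 2(-3 - 4) = -14
∂y/∂b = 1
∂L/∂b = ∂L/∂y · ∂y/∂b = -14 × 1 = -14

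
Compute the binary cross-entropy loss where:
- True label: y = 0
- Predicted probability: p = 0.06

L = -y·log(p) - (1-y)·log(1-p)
L = 0.06188

L = -0·log(0.06) - 1·log(0.94) = -log(0.94) = 0.06188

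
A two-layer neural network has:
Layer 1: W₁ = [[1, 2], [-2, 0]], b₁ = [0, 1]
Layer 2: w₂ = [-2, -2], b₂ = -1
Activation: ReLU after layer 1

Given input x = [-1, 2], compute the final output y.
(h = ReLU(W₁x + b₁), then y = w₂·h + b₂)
y = -13

Layer 1 pre-activation: z₁ = [3, 3]
After ReLU: h = [3, 3]
Layer 2 output: y = -2×3 + -2×3 + -1 = -13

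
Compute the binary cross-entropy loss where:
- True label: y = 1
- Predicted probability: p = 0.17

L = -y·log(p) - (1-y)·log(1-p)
L = 1.772

L = -1·log(0.17) - 0·log(0.83) = -log(0.17) = 1.772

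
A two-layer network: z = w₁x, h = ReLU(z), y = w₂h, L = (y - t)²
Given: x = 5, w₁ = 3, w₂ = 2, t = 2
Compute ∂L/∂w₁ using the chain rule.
∂L/∂w₁ = 560

Forward pass:
z = w₁x = 3×5 = 15
h = ReLU(15) = 15
y = w₂h = 2×15 = 30

Backward pass:
∂L/∂y = 2(y - t) = 2(30 - 2) = 56
∂y/∂h = w₂ = 2
∂h/∂z = 1 (ReLU derivative)
∂z/∂w₁ = x = 5

∂L/∂w₁ = 56 × 2 × 1 × 5 = 560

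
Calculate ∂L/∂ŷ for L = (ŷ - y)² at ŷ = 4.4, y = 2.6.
∂L/∂ŷ = 3.6

∂L/∂ŷ = 2(ŷ - y) = 2(4.4 - 2.6) = 2(1.8) = 3.6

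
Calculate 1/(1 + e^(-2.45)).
0.9206

sigmoid(2.45) = 1/(1 + e^(-2.45)) = 1/(1 + 0.08629) = 0.9206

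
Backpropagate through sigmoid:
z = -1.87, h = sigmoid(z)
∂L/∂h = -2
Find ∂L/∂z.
∂L/∂z = -0.2314

σ(-1.87) = 0.1335
σ'(-1.87) = σ(-1.87)(1 - σ(-1.87)) = 0.1335 × 0.8665 = 0.1157
∂L/∂z = ∂L/∂h · σ'(z) = -2 × 0.1157 = -0.2314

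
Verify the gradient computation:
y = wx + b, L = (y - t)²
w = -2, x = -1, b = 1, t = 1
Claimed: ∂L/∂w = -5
Incorrect

y = (-2)(-1) + 1 = 3
∂L/∂y = 2(y - t) = 2(3 - 1) = 4
∂y/∂w = x = -1
∂L/∂w = 4 × -1 = -4

Claimed value: -5
Incorrect: The correct gradient is -4.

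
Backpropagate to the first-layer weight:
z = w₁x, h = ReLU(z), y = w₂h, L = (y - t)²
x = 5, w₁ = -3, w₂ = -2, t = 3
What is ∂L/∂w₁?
∂L/∂w₁ = 0

Forward pass:
z = w₁x = -3×5 = -15
h = ReLU(-15) = 0
y = w₂h = -2×0 = 0

Backward pass:
∂L/∂y = 2(y - t) = 2(0 - 3) = -6
∂y/∂h = w₂ = -2
∂h/∂z = 0 (ReLU derivative)
∂z/∂w₁ = x = 5

∂L/∂w₁ = -6 × -2 × 0 × 5 = 0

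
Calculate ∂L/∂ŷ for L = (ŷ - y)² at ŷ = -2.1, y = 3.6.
∂L/∂ŷ = -11.4

∂L/∂ŷ = 2(ŷ - y) = 2(-2.1 - 3.6) = 2(-5.7) = -11.4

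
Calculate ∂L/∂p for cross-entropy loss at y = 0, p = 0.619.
∂L/∂p = 2.625

∂L/∂p = -y/p + (1-y)/(1-p) = 0 + 1/0.381 = 2.625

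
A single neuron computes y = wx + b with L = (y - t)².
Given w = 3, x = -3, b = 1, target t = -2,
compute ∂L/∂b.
∂L/∂b = -12

y = wx + b = (3)(-3) + 1 = -8
∂L/∂y = 2(y - t) = 2(-8 - -2) = -12
∂y/∂b = 1
∂L/∂b = ∂L/∂y · ∂y/∂b = -12 × 1 = -12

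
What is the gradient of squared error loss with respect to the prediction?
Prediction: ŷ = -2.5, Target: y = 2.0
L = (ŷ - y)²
∂L/∂ŷ = -9.0

∂L/∂ŷ = 2(ŷ - y) = 2(-2.5 - 2.0) = 2(-4.5) = -9.0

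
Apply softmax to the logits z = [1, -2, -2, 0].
p = [0.6815, 0.0339, 0.0339, 0.2507]

exp(z) = [2.718, 0.1353, 0.1353, 1]
Sum = 3.989
p = [0.6815, 0.0339, 0.0339, 0.2507]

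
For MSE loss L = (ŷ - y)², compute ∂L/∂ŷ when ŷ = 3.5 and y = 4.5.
∂L/∂ŷ = -2.0

∂L/∂ŷ = 2(ŷ - y) = 2(3.5 - 4.5) = 2(-1.0) = -2.0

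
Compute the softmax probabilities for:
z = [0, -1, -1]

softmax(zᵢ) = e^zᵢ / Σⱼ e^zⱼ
p = [0.5761, 0.2119, 0.2119]

exp(z) = [1, 0.3679, 0.3679]
Sum = 1.736
p = [0.5761, 0.2119, 0.2119]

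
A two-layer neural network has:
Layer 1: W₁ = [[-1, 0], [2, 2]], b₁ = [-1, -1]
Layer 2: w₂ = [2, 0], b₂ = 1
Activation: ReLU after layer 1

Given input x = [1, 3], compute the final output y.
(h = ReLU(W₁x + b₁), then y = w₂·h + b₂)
y = 1

Layer 1 pre-activation: z₁ = [-2, 7]
After ReLU: h = [0, 7]
Layer 2 output: y = 2×0 + 0×7 + 1 = 1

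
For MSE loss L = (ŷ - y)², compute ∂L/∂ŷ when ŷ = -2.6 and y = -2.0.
∂L/∂ŷ = -1.2

∂L/∂ŷ = 2(ŷ - y) = 2(-2.6 - -2.0) = 2(-0.6) = -1.2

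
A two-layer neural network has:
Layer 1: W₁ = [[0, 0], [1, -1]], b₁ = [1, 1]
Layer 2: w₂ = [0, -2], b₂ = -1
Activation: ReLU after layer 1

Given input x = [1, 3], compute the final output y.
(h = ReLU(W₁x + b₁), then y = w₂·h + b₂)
y = -1

Layer 1 pre-activation: z₁ = [1, -1]
After ReLU: h = [1, 0]
Layer 2 output: y = 0×1 + -2×0 + -1 = -1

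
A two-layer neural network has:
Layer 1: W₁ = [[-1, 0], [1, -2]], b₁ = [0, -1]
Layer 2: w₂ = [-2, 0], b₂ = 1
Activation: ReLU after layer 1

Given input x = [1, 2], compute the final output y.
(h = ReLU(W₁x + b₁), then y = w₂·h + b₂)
y = 1

Layer 1 pre-activation: z₁ = [-1, -4]
After ReLU: h = [0, 0]
Layer 2 output: y = -2×0 + 0×0 + 1 = 1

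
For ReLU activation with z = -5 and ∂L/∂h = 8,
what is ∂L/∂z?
∂L/∂z = 0

h = ReLU(-5) = 0
Since z < 0: ∂h/∂z = 0
∂L/∂z = ∂L/∂h · ∂h/∂z = 8 × 0 = 0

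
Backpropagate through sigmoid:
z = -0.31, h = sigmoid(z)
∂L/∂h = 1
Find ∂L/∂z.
∂L/∂z = 0.2441

σ(-0.31) = 0.4231
σ'(-0.31) = σ(-0.31)(1 - σ(-0.31)) = 0.4231 × 0.5769 = 0.2441
∂L/∂z = ∂L/∂h · σ'(z) = 1 × 0.2441 = 0.2441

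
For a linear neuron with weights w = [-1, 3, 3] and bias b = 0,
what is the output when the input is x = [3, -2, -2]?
y = -15

y = (-1)(3) + (3)(-2) + (3)(-2) + 0 = -15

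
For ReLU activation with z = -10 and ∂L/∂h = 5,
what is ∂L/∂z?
∂L/∂z = 0

h = ReLU(-10) = 0
Since z < 0: ∂h/∂z = 0
∂L/∂z = ∂L/∂h · ∂h/∂z = 5 × 0 = 0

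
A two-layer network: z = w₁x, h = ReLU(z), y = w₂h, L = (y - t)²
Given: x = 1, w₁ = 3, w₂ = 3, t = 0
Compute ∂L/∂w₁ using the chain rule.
∂L/∂w₁ = 54

Forward pass:
z = w₁x = 3×1 = 3
h = ReLU(3) = 3
y = w₂h = 3×3 = 9

Backward pass:
∂L/∂y = 2(y - t) = 2(9 - 0) = 18
∂y/∂h = w₂ = 3
∂h/∂z = 1 (ReLU derivative)
∂z/∂w₁ = x = 1

∂L/∂w₁ = 18 × 3 × 1 × 1 = 54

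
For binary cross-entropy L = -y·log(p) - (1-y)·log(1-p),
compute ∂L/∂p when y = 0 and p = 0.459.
∂L/∂p = 1.848

∂L/∂p = -y/p + (1-y)/(1-p) = 0 + 1/0.541 = 1.848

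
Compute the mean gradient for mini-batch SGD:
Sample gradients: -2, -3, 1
Average gradient = -1.333

Average = (1/3)(-2 + -3 + 1) = -4/3 = -1.333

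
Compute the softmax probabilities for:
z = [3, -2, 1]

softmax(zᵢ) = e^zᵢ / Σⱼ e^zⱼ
p = [0.8756, 0.0059, 0.1185]

exp(z) = [20.09, 0.1353, 2.718]
Sum = 22.94
p = [0.8756, 0.0059, 0.1185]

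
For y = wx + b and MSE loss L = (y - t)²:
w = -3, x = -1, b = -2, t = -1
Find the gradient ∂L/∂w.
∂L/∂w = -4

y = wx + b = (-3)(-1) + -2 = 1
∂L/∂y = 2(y - t) = 2(1 - -1) = 4
∂y/∂w = x = -1
∂L/∂w = ∂L/∂y · ∂y/∂w = 4 × -1 = -4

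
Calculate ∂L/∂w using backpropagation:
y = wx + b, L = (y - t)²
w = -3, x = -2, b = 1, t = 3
∂L/∂w = -16

y = wx + b = (-3)(-2) + 1 = 7
∂L/∂y = 2(y - t) = 2(7 - 3) = 8
∂y/∂w = x = -2
∂L/∂w = ∂L/∂y · ∂y/∂w = 8 × -2 = -16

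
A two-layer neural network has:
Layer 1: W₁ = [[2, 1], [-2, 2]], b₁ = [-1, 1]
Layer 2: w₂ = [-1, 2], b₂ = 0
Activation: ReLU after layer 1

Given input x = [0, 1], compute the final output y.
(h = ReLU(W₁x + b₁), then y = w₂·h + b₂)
y = 6

Layer 1 pre-activation: z₁ = [0, 3]
After ReLU: h = [0, 3]
Layer 2 output: y = -1×0 + 2×3 + 0 = 6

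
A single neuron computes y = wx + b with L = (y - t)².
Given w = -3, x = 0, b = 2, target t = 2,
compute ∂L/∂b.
∂L/∂b = 0

y = wx + b = (-3)(0) + 2 = 2
∂L/∂y = 2(y - t) = 2(2 - 2) = 0
∂y/∂b = 1
∂L/∂b = ∂L/∂y · ∂y/∂b = 0 × 1 = 0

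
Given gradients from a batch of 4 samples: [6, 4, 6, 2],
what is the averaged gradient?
Average gradient = 4.5

Average = (1/4)(6 + 4 + 6 + 2) = 18/4 = 4.5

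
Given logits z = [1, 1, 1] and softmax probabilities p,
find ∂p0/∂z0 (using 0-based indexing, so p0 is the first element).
∂p0/∂z0 = 0.2222

p = softmax(z) = [0.3333, 0.3333, 0.3333]
p0 = 0.3333

∂p0/∂z0 = p0(1 - p0) = 0.3333 × (1 - 0.3333) = 0.2222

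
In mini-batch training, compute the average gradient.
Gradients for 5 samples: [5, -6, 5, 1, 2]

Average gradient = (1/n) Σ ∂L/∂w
Average gradient = 1.4

Average = (1/5)(5 + -6 + 5 + 1 + 2) = 7/5 = 1.4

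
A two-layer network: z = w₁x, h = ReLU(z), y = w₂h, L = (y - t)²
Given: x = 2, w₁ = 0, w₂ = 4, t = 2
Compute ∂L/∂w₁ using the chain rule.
∂L/∂w₁ = 0

Forward pass:
z = w₁x = 0×2 = 0
h = ReLU(0) = 0
y = w₂h = 4×0 = 0

Backward pass:
∂L/∂y = 2(y - t) = 2(0 - 2) = -4
∂y/∂h = w₂ = 4
∂h/∂z = 0 (ReLU derivative)
∂z/∂w₁ = x = 2

∂L/∂w₁ = -4 × 4 × 0 × 2 = 0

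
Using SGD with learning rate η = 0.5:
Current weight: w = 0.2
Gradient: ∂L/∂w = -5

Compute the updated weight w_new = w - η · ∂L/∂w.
w_new = 2.7

w_new = w - η·∂L/∂w = 0.2 - 0.5×(-5) = 0.2 - (-2.5) = 2.7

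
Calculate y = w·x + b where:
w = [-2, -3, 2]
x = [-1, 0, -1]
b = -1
y = -1

y = (-2)(-1) + (-3)(0) + (2)(-1) + -1 = -1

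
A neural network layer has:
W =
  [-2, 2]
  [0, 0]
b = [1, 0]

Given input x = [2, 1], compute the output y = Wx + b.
y = [-1, 0]

Wx = [-2×2 + 2×1, 0×2 + 0×1]
   = [-2, 0]
y = Wx + b = [-2 + 1, 0 + 0] = [-1, 0]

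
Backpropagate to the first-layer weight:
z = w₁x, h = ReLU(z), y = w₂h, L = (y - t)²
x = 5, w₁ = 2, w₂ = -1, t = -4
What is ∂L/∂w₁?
∂L/∂w₁ = 60

Forward pass:
z = w₁x = 2×5 = 10
h = ReLU(10) = 10
y = w₂h = -1×10 = -10

Backward pass:
∂L/∂y = 2(y - t) = 2(-10 - -4) = -12
∂y/∂h = w₂ = -1
∂h/∂z = 1 (ReLU derivative)
∂z/∂w₁ = x = 5

∂L/∂w₁ = -12 × -1 × 1 × 5 = 60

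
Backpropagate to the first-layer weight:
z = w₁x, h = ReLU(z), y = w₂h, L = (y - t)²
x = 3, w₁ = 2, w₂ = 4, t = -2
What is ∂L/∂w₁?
∂L/∂w₁ = 624

Forward pass:
z = w₁x = 2×3 = 6
h = ReLU(6) = 6
y = w₂h = 4×6 = 24

Backward pass:
∂L/∂y = 2(y - t) = 2(24 - -2) = 52
∂y/∂h = w₂ = 4
∂h/∂z = 1 (ReLU derivative)
∂z/∂w₁ = x = 3

∂L/∂w₁ = 52 × 4 × 1 × 3 = 624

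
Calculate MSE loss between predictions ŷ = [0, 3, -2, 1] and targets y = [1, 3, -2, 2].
MSE = 0.5

MSE = (1/4)((0-1)² + (3-3)² + (-2--2)² + (1-2)²) = (1/4)(1 + 0 + 0 + 1) = 0.5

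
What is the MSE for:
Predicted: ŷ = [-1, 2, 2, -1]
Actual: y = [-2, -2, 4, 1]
MSE = 6.25

MSE = (1/4)((-1--2)² + (2--2)² + (2-4)² + (-1-1)²) = (1/4)(1 + 16 + 4 + 4) = 6.25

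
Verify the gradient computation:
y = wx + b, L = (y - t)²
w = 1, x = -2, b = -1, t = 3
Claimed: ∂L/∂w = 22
Incorrect

y = (1)(-2) + -1 = -3
∂L/∂y = 2(y - t) = 2(-3 - 3) = -12
∂y/∂w = x = -2
∂L/∂w = -12 × -2 = 24

Claimed value: 22
Incorrect: The correct gradient is 24.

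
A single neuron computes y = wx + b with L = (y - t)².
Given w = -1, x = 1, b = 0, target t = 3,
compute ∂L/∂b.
∂L/∂b = -8

y = wx + b = (-1)(1) + 0 = -1
∂L/∂y = 2(y - t) = 2(-1 - 3) = -8
∂y/∂b = 1
∂L/∂b = ∂L/∂y · ∂y/∂b = -8 × 1 = -8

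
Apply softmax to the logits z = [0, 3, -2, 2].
p = [0.035, 0.702, 0.0047, 0.2583]

exp(z) = [1, 20.09, 0.1353, 7.389]
Sum = 28.61
p = [0.035, 0.702, 0.0047, 0.2583]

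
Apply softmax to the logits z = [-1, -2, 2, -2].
p = [0.0458, 0.0169, 0.9205, 0.0169]

exp(z) = [0.3679, 0.1353, 7.389, 0.1353]
Sum = 8.028
p = [0.0458, 0.0169, 0.9205, 0.0169]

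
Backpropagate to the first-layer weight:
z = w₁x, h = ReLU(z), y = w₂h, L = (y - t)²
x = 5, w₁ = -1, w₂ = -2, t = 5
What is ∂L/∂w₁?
∂L/∂w₁ = 0

Forward pass:
z = w₁x = -1×5 = -5
h = ReLU(-5) = 0
y = w₂h = -2×0 = 0

Backward pass:
∂L/∂y = 2(y - t) = 2(0 - 5) = -10
∂y/∂h = w₂ = -2
∂h/∂z = 0 (ReLU derivative)
∂z/∂w₁ = x = 5

∂L/∂w₁ = -10 × -2 × 0 × 5 = 0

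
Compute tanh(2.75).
0.9919

tanh(2.75) = (e^(2.75) - e^(-2.75))/(e^(2.75) + e^(-2.75)) = 0.9919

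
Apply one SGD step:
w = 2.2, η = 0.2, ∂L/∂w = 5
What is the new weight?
w_new = 1.2

w_new = w - η·∂L/∂w = 2.2 - 0.2×(5) = 2.2 - (1) = 1.2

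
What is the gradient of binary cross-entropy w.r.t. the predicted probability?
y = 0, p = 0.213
∂L/∂p = 1.271

∂L/∂p = -y/p + (1-y)/(1-p) = 0 + 1/0.787 = 1.271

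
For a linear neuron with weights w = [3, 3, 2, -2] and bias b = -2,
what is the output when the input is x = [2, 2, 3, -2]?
y = 20

y = (3)(2) + (3)(2) + (2)(3) + (-2)(-2) + -2 = 20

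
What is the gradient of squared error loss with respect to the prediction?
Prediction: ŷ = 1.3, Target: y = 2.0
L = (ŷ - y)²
∂L/∂ŷ = -1.4

∂L/∂ŷ = 2(ŷ - y) = 2(1.3 - 2.0) = 2(-0.7) = -1.4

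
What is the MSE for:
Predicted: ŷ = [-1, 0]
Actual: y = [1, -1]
MSE = 2.5

MSE = (1/2)((-1-1)² + (0--1)²) = (1/2)(4 + 1) = 2.5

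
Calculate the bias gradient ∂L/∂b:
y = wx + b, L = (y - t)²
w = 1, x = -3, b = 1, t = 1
∂L/∂b = -6

y = wx + b = (1)(-3) + 1 = -2
∂L/∂y = 2(y - t) = 2(-2 - 1) = -6
∂y/∂b = 1
∂L/∂b = ∂L/∂y · ∂y/∂b = -6 × 1 = -6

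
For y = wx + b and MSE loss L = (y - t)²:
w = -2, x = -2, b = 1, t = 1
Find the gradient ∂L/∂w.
∂L/∂w = -16

y = wx + b = (-2)(-2) + 1 = 5
∂L/∂y = 2(y - t) = 2(5 - 1) = 8
∂y/∂w = x = -2
∂L/∂w = ∂L/∂y · ∂y/∂w = 8 × -2 = -16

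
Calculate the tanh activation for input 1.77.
0.9436

tanh(1.77) = (e^(1.77) - e^(-1.77))/(e^(1.77) + e^(-1.77)) = 0.9436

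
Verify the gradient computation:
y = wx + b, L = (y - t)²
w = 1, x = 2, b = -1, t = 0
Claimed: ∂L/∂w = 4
Correct

y = (1)(2) + -1 = 1
∂L/∂y = 2(y - t) = 2(1 - 0) = 2
∂y/∂w = x = 2
∂L/∂w = 2 × 2 = 4

Claimed value: 4
Correct: The correct gradient is 4.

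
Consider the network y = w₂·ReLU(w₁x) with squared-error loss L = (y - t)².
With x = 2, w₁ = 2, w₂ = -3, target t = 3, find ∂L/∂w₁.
∂L/∂w₁ = 180

Forward pass:
z = w₁x = 2×2 = 4
h = ReLU(4) = 4
y = w₂h = -3×4 = -12

Backward pass:
∂L/∂y = 2(y - t) = 2(-12 - 3) = -30
∂y/∂h = w₂ = -3
∂h/∂z = 1 (ReLU derivative)
∂z/∂w₁ = x = 2

∂L/∂w₁ = -30 × -3 × 1 × 2 = 180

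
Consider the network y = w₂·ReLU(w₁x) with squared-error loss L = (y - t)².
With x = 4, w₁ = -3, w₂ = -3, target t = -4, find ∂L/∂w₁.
∂L/∂w₁ = 0

Forward pass:
z = w₁x = -3×4 = -12
h = ReLU(-12) = 0
y = w₂h = -3×0 = 0

Backward pass:
∂L/∂y = 2(y - t) = 2(0 - -4) = 8
∂y/∂h = w₂ = -3
∂h/∂z = 0 (ReLU derivative)
∂z/∂w₁ = x = 4

∂L/∂w₁ = 8 × -3 × 0 × 4 = 0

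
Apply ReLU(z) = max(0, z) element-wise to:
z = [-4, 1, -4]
h = [0, 1, 0]

ReLU applied element-wise: max(0,-4)=0, max(0,1)=1, max(0,-4)=0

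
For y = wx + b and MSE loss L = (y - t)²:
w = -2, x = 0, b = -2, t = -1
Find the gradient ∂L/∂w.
∂L/∂w = 0

y = wx + b = (-2)(0) + -2 = -2
∂L/∂y = 2(y - t) = 2(-2 - -1) = -2
∂y/∂w = x = 0
∂L/∂w = ∂L/∂y · ∂y/∂w = -2 × 0 = 0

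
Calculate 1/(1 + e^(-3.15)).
0.9589

sigmoid(3.15) = 1/(1 + e^(-3.15)) = 1/(1 + 0.04285) = 0.9589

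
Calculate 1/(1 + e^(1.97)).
0.1224

sigmoid(-1.97) = 1/(1 + e^(1.97)) = 1/(1 + 7.171) = 0.1224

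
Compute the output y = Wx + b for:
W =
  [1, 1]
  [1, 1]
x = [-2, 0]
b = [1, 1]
y = [-1, -1]

Wx = [1×-2 + 1×0, 1×-2 + 1×0]
   = [-2, -2]
y = Wx + b = [-2 + 1, -2 + 1] = [-1, -1]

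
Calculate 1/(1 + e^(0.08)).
0.48

sigmoid(-0.08) = 1/(1 + e^(0.08)) = 1/(1 + 1.083) = 0.48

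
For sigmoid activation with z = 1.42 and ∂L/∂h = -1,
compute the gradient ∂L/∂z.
∂L/∂z = -0.1568

σ(1.42) = 0.8053
σ'(1.42) = σ(1.42)(1 - σ(1.42)) = 0.8053 × 0.1947 = 0.1568
∂L/∂z = ∂L/∂h · σ'(z) = -1 × 0.1568 = -0.1568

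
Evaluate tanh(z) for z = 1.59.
0.9201

tanh(1.59) = (e^(1.59) - e^(-1.59))/(e^(1.59) + e^(-1.59)) = 0.9201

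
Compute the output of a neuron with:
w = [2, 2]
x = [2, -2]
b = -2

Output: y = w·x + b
y = -2

y = (2)(2) + (2)(-2) + -2 = -2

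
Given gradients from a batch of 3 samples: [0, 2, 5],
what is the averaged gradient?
Average gradient = 2.333

Average = (1/3)(0 + 2 + 5) = 7/3 = 2.333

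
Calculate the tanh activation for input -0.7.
-0.6044

tanh(-0.7) = (e^(-0.7) - e^(0.7))/(e^(-0.7) + e^(0.7)) = -0.6044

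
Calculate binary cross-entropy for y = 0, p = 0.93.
L = 2.659

L = -0·log(0.93) - 1·log(0.07) = -log(0.07) = 2.659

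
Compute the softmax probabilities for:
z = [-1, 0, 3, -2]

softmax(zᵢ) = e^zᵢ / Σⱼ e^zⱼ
p = [0.017, 0.0463, 0.9304, 0.0063]

exp(z) = [0.3679, 1, 20.09, 0.1353]
Sum = 21.59
p = [0.017, 0.0463, 0.9304, 0.0063]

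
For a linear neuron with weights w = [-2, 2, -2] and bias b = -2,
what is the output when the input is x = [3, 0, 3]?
y = -14

y = (-2)(3) + (2)(0) + (-2)(3) + -2 = -14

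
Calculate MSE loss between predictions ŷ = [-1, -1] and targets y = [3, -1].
MSE = 8

MSE = (1/2)((-1-3)² + (-1--1)²) = (1/2)(16 + 0) = 8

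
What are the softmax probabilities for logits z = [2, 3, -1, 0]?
p = [0.2562, 0.6964, 0.0128, 0.0347]

exp(z) = [7.389, 20.09, 0.3679, 1]
Sum = 28.84
p = [0.2562, 0.6964, 0.0128, 0.0347]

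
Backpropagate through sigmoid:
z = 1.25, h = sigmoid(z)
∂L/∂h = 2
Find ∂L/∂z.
∂L/∂z = 0.3462

σ(1.25) = 0.7773
σ'(1.25) = σ(1.25)(1 - σ(1.25)) = 0.7773 × 0.2227 = 0.1731
∂L/∂z = ∂L/∂h · σ'(z) = 2 × 0.1731 = 0.3462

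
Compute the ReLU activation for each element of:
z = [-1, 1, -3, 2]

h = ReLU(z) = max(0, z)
h = [0, 1, 0, 2]

ReLU applied element-wise: max(0,-1)=0, max(0,1)=1, max(0,-3)=0, max(0,2)=2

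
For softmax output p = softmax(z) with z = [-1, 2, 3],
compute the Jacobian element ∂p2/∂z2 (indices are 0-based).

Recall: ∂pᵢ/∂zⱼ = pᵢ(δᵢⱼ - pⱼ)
∂p2/∂z2 = 0.201

p = softmax(z) = [0.01321, 0.2654, 0.7214]
p2 = 0.7214

∂p2/∂z2 = p2(1 - p2) = 0.7214 × (1 - 0.7214) = 0.201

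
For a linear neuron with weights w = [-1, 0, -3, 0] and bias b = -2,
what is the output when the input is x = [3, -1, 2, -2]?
y = -11

y = (-1)(3) + (0)(-1) + (-3)(2) + (0)(-2) + -2 = -11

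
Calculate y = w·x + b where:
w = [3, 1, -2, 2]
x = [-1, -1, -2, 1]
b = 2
y = 4

y = (3)(-1) + (1)(-1) + (-2)(-2) + (2)(1) + 2 = 4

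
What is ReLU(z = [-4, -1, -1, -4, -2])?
h = [0, 0, 0, 0, 0]

ReLU applied element-wise: max(0,-4)=0, max(0,-1)=0, max(0,-1)=0, max(0,-4)=0, max(0,-2)=0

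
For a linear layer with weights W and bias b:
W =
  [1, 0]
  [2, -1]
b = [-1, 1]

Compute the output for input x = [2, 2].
y = [1, 3]

Wx = [1×2 + 0×2, 2×2 + -1×2]
   = [2, 2]
y = Wx + b = [2 + -1, 2 + 1] = [1, 3]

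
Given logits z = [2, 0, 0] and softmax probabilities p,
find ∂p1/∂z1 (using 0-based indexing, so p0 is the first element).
∂p1/∂z1 = 0.09516

p = softmax(z) = [0.787, 0.1065, 0.1065]
p1 = 0.1065

∂p1/∂z1 = p1(1 - p1) = 0.1065 × (1 - 0.1065) = 0.09516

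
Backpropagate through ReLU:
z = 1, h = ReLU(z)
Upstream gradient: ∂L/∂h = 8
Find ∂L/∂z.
∂L/∂z = 8

h = ReLU(1) = 1
Since z > 0: ∂h/∂z = 1
∂L/∂z = ∂L/∂h · ∂h/∂z = 8 × 1 = 8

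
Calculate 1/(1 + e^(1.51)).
0.1809

sigmoid(-1.51) = 1/(1 + e^(1.51)) = 1/(1 + 4.527) = 0.1809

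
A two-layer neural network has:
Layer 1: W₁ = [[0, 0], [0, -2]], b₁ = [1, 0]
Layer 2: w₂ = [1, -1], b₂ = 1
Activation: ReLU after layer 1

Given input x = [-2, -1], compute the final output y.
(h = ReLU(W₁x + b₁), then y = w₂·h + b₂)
y = 0

Layer 1 pre-activation: z₁ = [1, 2]
After ReLU: h = [1, 2]
Layer 2 output: y = 1×1 + -1×2 + 1 = 0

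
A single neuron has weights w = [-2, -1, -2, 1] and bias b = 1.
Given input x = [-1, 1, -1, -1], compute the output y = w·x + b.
y = 3

y = (-2)(-1) + (-1)(1) + (-2)(-1) + (1)(-1) + 1 = 3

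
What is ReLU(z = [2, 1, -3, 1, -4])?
h = [2, 1, 0, 1, 0]

ReLU applied element-wise: max(0,2)=2, max(0,1)=1, max(0,-3)=0, max(0,1)=1, max(0,-4)=0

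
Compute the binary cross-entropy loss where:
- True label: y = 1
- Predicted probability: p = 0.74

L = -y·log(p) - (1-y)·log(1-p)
L = 0.3011

L = -1·log(0.74) - 0·log(0.26) = -log(0.74) = 0.3011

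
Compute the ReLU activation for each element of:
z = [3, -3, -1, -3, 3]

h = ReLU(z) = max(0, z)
h = [3, 0, 0, 0, 3]

ReLU applied element-wise: max(0,3)=3, max(0,-3)=0, max(0,-1)=0, max(0,-3)=0, max(0,3)=3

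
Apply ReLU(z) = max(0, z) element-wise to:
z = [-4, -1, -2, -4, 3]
h = [0, 0, 0, 0, 3]

ReLU applied element-wise: max(0,-4)=0, max(0,-1)=0, max(0,-2)=0, max(0,-4)=0, max(0,3)=3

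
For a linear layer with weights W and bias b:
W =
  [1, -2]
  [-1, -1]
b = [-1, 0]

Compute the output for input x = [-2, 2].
y = [-7, 0]

Wx = [1×-2 + -2×2, -1×-2 + -1×2]
   = [-6, 0]
y = Wx + b = [-6 + -1, 0 + 0] = [-7, 0]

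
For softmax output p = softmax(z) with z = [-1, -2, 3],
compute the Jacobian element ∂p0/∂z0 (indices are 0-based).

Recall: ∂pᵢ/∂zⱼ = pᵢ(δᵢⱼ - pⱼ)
∂p0/∂z0 = 0.01755

p = softmax(z) = [0.01787, 0.006573, 0.9756]
p0 = 0.01787

∂p0/∂z0 = p0(1 - p0) = 0.01787 × (1 - 0.01787) = 0.01755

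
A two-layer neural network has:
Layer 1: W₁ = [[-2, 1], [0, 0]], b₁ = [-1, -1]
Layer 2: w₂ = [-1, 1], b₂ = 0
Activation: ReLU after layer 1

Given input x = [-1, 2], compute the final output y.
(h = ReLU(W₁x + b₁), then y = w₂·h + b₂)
y = -3

Layer 1 pre-activation: z₁ = [3, -1]
After ReLU: h = [3, 0]
Layer 2 output: y = -1×3 + 1×0 + 0 = -3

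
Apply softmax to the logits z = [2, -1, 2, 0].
p = [0.4576, 0.0228, 0.4576, 0.0619]

exp(z) = [7.389, 0.3679, 7.389, 1]
Sum = 16.15
p = [0.4576, 0.0228, 0.4576, 0.0619]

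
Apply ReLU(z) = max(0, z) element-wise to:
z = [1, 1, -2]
h = [1, 1, 0]

ReLU applied element-wise: max(0,1)=1, max(0,1)=1, max(0,-2)=0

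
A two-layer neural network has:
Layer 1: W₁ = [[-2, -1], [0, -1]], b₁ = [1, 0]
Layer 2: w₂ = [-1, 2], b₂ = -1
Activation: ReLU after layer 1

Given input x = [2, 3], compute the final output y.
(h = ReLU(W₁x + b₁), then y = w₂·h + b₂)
y = -1

Layer 1 pre-activation: z₁ = [-6, -3]
After ReLU: h = [0, 0]
Layer 2 output: y = -1×0 + 2×0 + -1 = -1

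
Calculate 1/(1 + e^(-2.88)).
0.9468

sigmoid(2.88) = 1/(1 + e^(-2.88)) = 1/(1 + 0.05613) = 0.9468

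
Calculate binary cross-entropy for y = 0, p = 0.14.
L = 0.1508

L = -0·log(0.14) - 1·log(0.86) = -log(0.86) = 0.1508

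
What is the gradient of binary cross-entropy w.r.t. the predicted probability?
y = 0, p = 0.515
∂L/∂p = 2.062

∂L/∂p = -y/p + (1-y)/(1-p) = 0 + 1/0.485 = 2.062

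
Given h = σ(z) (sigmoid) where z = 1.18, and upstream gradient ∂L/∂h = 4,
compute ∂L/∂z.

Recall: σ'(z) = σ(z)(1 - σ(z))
∂L/∂z = 0.7192

σ(1.18) = 0.7649
σ'(1.18) = σ(1.18)(1 - σ(1.18)) = 0.7649 × 0.2351 = 0.1798
∂L/∂z = ∂L/∂h · σ'(z) = 4 × 0.1798 = 0.7192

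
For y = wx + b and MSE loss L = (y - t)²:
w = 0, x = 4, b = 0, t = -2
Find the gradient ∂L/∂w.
∂L/∂w = 16

y = wx + b = (0)(4) + 0 = 0
∂L/∂y = 2(y - t) = 2(0 - -2) = 4
∂y/∂w = x = 4
∂L/∂w = ∂L/∂y · ∂y/∂w = 4 × 4 = 16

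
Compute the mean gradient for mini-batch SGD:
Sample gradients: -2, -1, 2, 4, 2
Average gradient = 1

Average = (1/5)(-2 + -1 + 2 + 4 + 2) = 5/5 = 1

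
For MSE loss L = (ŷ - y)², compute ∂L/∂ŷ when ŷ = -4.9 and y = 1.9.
∂L/∂ŷ = -13.6

∂L/∂ŷ = 2(ŷ - y) = 2(-4.9 - 1.9) = 2(-6.8) = -13.6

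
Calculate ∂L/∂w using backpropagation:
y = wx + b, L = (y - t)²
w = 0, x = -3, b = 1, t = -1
∂L/∂w = -12

y = wx + b = (0)(-3) + 1 = 1
∂L/∂y = 2(y - t) = 2(1 - -1) = 4
∂y/∂w = x = -3
∂L/∂w = ∂L/∂y · ∂y/∂w = 4 × -3 = -12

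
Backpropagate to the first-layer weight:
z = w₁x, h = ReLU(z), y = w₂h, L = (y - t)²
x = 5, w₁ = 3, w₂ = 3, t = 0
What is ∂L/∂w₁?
∂L/∂w₁ = 1350

Forward pass:
z = w₁x = 3×5 = 15
h = ReLU(15) = 15
y = w₂h = 3×15 = 45

Backward pass:
∂L/∂y = 2(y - t) = 2(45 - 0) = 90
∂y/∂h = w₂ = 3
∂h/∂z = 1 (ReLU derivative)
∂z/∂w₁ = x = 5

∂L/∂w₁ = 90 × 3 × 1 × 5 = 1350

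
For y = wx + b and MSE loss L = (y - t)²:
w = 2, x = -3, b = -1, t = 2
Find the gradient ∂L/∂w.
∂L/∂w = 54

y = wx + b = (2)(-3) + -1 = -7
∂L/∂y = 2(y - t) = 2(-7 - 2) = -18
∂y/∂w = x = -3
∂L/∂w = ∂L/∂y · ∂y/∂w = -18 × -3 = 54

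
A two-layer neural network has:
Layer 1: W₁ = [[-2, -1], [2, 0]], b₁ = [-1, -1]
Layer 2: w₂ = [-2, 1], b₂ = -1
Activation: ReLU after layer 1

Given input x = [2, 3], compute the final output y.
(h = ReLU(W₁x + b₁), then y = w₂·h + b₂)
y = 2

Layer 1 pre-activation: z₁ = [-8, 3]
After ReLU: h = [0, 3]
Layer 2 output: y = -2×0 + 1×3 + -1 = 2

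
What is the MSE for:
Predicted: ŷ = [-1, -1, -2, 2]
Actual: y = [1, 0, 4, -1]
MSE = 12.5

MSE = (1/4)((-1-1)² + (-1-0)² + (-2-4)² + (2--1)²) = (1/4)(4 + 1 + 36 + 9) = 12.5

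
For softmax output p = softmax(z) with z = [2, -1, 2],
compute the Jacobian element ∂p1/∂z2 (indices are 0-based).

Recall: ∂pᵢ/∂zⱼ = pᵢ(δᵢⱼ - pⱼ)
∂p1/∂z2 = -0.01185

p = softmax(z) = [0.4879, 0.02429, 0.4879]
p1 = 0.02429, p2 = 0.4879

∂p1/∂z2 = -p1 × p2 = -0.02429 × 0.4879 = -0.01185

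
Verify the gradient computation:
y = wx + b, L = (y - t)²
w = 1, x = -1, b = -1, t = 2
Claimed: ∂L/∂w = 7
Incorrect

y = (1)(-1) + -1 = -2
∂L/∂y = 2(y - t) = 2(-2 - 2) = -8
∂y/∂w = x = -1
∂L/∂w = -8 × -1 = 8

Claimed value: 7
Incorrect: The correct gradient is 8.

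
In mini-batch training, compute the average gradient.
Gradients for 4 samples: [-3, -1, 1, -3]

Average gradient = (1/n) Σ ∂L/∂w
Average gradient = -1.5

Average = (1/4)(-3 + -1 + 1 + -3) = -6/4 = -1.5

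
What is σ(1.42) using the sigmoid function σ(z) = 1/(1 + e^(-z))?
0.8053

sigmoid(1.42) = 1/(1 + e^(-1.42)) = 1/(1 + 0.2417) = 0.8053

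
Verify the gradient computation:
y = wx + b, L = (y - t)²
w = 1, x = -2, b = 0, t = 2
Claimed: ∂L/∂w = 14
Incorrect

y = (1)(-2) + 0 = -2
∂L/∂y = 2(y - t) = 2(-2 - 2) = -8
∂y/∂w = x = -2
∂L/∂w = -8 × -2 = 16

Claimed value: 14
Incorrect: The correct gradient is 16.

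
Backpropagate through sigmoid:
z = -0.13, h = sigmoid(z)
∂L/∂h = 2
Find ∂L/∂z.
∂L/∂z = 0.4979

σ(-0.13) = 0.4675
σ'(-0.13) = σ(-0.13)(1 - σ(-0.13)) = 0.4675 × 0.5325 = 0.2489
∂L/∂z = ∂L/∂h · σ'(z) = 2 × 0.2489 = 0.4979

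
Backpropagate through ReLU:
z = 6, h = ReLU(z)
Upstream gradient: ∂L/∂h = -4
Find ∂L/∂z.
∂L/∂z = -4

h = ReLU(6) = 6
Since z > 0: ∂h/∂z = 1
∂L/∂z = ∂L/∂h · ∂h/∂z = -4 × 1 = -4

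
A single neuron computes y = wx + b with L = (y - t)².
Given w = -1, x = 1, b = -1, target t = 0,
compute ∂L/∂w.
∂L/∂w = -4

y = wx + b = (-1)(1) + -1 = -2
∂L/∂y = 2(y - t) = 2(-2 - 0) = -4
∂y/∂w = x = 1
∂L/∂w = ∂L/∂y · ∂y/∂w = -4 × 1 = -4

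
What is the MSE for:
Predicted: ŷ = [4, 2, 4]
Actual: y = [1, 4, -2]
MSE = 16.33

MSE = (1/3)((4-1)² + (2-4)² + (4--2)²) = (1/3)(9 + 4 + 36) = 16.33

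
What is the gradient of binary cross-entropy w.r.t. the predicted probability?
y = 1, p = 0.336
∂L/∂p = -2.976

∂L/∂p = -y/p + (1-y)/(1-p) = -1/0.336 + 0 = -2.976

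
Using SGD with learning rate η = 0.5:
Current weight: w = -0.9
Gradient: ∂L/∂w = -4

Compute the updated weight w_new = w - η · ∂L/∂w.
w_new = 1.1

w_new = w - η·∂L/∂w = -0.9 - 0.5×(-4) = -0.9 - (-2) = 1.1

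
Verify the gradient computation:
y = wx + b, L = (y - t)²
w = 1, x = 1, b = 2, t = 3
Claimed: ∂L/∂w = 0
Correct

y = (1)(1) + 2 = 3
∂L/∂y = 2(y - t) = 2(3 - 3) = 0
∂y/∂w = x = 1
∂L/∂w = 0 × 1 = 0

Claimed value: 0
Correct: The correct gradient is 0.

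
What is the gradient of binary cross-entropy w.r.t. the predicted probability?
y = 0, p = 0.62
∂L/∂p = 2.632

∂L/∂p = -y/p + (1-y)/(1-p) = 0 + 1/0.38 = 2.632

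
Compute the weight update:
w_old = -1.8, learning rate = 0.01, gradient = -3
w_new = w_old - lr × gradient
w_new = -1.77

w_new = w - η·∂L/∂w = -1.8 - 0.01×(-3) = -1.8 - (-0.03) = -1.77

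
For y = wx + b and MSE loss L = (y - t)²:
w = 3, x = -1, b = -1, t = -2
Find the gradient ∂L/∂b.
∂L/∂b = -4

y = wx + b = (3)(-1) + -1 = -4
∂L/∂y = 2(y - t) = 2(-4 - -2) = -4
∂y/∂b = 1
∂L/∂b = ∂L/∂y · ∂y/∂b = -4 × 1 = -4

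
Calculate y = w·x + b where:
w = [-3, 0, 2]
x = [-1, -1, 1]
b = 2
y = 7

y = (-3)(-1) + (0)(-1) + (2)(1) + 2 = 7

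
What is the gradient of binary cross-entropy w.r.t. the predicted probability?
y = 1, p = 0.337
∂L/∂p = -2.967

∂L/∂p = -y/p + (1-y)/(1-p) = -1/0.337 + 0 = -2.967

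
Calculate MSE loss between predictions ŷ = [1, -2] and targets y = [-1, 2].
MSE = 10

MSE = (1/2)((1--1)² + (-2-2)²) = (1/2)(4 + 16) = 10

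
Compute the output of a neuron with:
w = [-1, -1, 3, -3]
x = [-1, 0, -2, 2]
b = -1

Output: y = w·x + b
y = -12

y = (-1)(-1) + (-1)(0) + (3)(-2) + (-3)(2) + -1 = -12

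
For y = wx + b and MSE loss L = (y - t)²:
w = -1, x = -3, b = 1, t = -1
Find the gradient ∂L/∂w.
∂L/∂w = -30

y = wx + b = (-1)(-3) + 1 = 4
∂L/∂y = 2(y - t) = 2(4 - -1) = 10
∂y/∂w = x = -3
∂L/∂w = ∂L/∂y · ∂y/∂w = 10 × -3 = -30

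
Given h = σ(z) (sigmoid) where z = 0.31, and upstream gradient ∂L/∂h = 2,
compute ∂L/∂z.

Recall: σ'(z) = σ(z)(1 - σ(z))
∂L/∂z = 0.4882

σ(0.31) = 0.5769
σ'(0.31) = σ(0.31)(1 - σ(0.31)) = 0.5769 × 0.4231 = 0.2441
∂L/∂z = ∂L/∂h · σ'(z) = 2 × 0.2441 = 0.4882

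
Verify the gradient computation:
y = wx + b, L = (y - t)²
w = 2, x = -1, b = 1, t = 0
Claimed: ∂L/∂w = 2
Correct

y = (2)(-1) + 1 = -1
∂L/∂y = 2(y - t) = 2(-1 - 0) = -2
∂y/∂w = x = -1
∂L/∂w = -2 × -1 = 2

Claimed value: 2
Correct: The correct gradient is 2.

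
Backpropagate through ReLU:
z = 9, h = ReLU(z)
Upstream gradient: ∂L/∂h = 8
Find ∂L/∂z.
∂L/∂z = 8

h = ReLU(9) = 9
Since z > 0: ∂h/∂z = 1
∂L/∂z = ∂L/∂h · ∂h/∂z = 8 × 1 = 8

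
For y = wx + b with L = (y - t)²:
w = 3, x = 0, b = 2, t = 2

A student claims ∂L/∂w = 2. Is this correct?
Incorrect

y = (3)(0) + 2 = 2
∂L/∂y = 2(y - t) = 2(2 - 2) = 0
∂y/∂w = x = 0
∂L/∂w = 0 × 0 = 0

Claimed value: 2
Incorrect: The correct gradient is 0.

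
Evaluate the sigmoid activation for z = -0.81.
0.3079

sigmoid(-0.81) = 1/(1 + e^(0.81)) = 1/(1 + 2.248) = 0.3079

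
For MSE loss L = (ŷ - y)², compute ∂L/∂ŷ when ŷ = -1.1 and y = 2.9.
∂L/∂ŷ = -8.0

∂L/∂ŷ = 2(ŷ - y) = 2(-1.1 - 2.9) = 2(-4.0) = -8.0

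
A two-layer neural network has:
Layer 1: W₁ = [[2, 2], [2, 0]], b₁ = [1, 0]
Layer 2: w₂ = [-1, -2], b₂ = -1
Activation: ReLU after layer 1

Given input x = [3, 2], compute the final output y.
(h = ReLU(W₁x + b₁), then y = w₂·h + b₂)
y = -24

Layer 1 pre-activation: z₁ = [11, 6]
After ReLU: h = [11, 6]
Layer 2 output: y = -1×11 + -2×6 + -1 = -24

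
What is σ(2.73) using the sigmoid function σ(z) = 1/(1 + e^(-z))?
0.9388

sigmoid(2.73) = 1/(1 + e^(-2.73)) = 1/(1 + 0.06522) = 0.9388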